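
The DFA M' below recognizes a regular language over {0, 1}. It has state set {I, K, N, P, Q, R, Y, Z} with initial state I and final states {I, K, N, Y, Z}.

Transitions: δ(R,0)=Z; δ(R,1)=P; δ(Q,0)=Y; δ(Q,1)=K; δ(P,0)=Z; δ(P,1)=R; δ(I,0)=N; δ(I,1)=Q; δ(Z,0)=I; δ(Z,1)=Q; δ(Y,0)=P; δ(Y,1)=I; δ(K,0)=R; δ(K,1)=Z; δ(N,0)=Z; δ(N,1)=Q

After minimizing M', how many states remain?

Initial partition by acceptance: {I,K,N,Y,Z} | {P,Q,R}.
Refine {I,K,N,Y,Z} on symbol 0: members go to different blocks, giving {I,N,Z} and {K,Y}.
Refine {P,Q,R} on symbol 0: members go to different blocks, giving {P,R} and {Q}.
Stable partition: {I,N,Z} | {P,R} | {K,Y} | {Q} — 4 equivalence classes.

4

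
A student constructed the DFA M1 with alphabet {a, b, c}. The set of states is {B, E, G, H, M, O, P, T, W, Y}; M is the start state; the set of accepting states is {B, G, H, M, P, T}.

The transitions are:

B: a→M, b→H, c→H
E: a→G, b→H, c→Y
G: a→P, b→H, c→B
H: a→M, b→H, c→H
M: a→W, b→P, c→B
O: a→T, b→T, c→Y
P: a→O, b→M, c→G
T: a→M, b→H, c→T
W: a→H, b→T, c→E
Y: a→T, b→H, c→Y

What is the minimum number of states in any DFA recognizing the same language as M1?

All states are reachable from the start state.
Start with accepting vs non-accepting: {B,G,H,M,P,T} | {E,O,W,Y}.
Split {B,G,H,M,P,T} by δ(·,a) → {B,G,H,T} and {M,P}.
No further refinement is possible. Final partition (3 blocks): {B,G,H,T} | {E,O,W,Y} | {M,P}.

3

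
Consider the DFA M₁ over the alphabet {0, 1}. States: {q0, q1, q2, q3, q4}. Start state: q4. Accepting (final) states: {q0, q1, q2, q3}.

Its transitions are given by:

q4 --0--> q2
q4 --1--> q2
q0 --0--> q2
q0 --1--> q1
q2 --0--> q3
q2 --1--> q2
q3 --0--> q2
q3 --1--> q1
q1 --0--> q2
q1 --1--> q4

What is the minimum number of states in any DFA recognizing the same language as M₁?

4

Reachable states from the start: {q1,q2,q3,q4}. Unreachable: {q0} — drop them.
P0 = {q1,q2,q3} | {q4}.
Split {q1,q2,q3} by δ(·,1) → {q2,q3} and {q1}.
On input 1, block {q2,q3} splits into {q2} and {q3}.
Stable partition: {q2} | {q4} | {q1} | {q3} — 4 equivalence classes.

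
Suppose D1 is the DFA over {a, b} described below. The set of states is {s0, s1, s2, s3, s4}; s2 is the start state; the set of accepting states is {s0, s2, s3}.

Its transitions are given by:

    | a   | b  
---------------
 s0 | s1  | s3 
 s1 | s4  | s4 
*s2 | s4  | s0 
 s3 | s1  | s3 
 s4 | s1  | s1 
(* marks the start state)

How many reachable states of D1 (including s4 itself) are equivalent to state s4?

2

P0 = {s0,s2,s3} | {s1,s4}.
No further refinement is possible. Final partition (2 blocks): {s0,s2,s3} | {s1,s4}.
State s4 belongs to the block {s1,s4}, which has 2 states.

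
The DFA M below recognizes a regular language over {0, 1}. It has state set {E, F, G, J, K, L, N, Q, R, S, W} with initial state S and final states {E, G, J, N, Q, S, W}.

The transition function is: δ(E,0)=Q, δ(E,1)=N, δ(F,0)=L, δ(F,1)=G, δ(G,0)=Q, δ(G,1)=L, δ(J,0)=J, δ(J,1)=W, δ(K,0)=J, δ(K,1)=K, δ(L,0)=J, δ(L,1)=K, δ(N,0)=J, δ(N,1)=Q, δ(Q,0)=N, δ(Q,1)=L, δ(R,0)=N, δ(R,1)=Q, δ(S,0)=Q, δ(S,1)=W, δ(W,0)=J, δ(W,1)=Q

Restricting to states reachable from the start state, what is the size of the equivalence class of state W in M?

States {E,F,G,R} cannot be reached from the start state, so discard them.
P0 = {J,N,Q,S,W} | {K,L}.
Split {J,N,Q,S,W} by δ(·,1) → {J,N,S,W} and {Q}.
Split {J,N,S,W} by δ(·,0) → {J,N,W} and {S}.
Refine {J,N,W} on symbol 1: members go to different blocks, giving {N,W} and {J}.
The partition is now stable with 5 blocks: {N,W} | {K,L} | {Q} | {S} | {J}.
State W belongs to the block {N,W}, which has 2 states.

2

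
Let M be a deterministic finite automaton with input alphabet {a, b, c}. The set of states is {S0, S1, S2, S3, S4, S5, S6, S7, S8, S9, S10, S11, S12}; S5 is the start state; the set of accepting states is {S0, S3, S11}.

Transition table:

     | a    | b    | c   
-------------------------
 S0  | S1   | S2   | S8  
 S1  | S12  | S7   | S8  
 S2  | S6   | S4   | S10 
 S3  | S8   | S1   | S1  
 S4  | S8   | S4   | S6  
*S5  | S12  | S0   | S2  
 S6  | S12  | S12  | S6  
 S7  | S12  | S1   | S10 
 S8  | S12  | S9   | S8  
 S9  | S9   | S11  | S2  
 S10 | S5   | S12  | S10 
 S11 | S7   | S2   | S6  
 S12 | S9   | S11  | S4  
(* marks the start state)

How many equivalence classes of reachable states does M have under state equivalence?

5

Reachable states from the start: {S0,S1,S2,S4,S5,S6,S7,S8,S9,S10,S11,S12}. Unreachable: {S3} — drop them.
P0 = {S0,S11} | {S1,S2,S4,S5,S6,S7,S8,S9,S10,S12}.
On input b, block {S1,S2,S4,S5,S6,S7,S8,S9,S10,S12} splits into {S1,S2,S4,S6,S7,S8,S10} and {S5,S9,S12}.
Refine {S1,S2,S4,S6,S7,S8,S10} on symbol a: members go to different blocks, giving {S1,S6,S7,S8,S10} and {S2,S4}.
Split {S1,S6,S7,S8,S10} by δ(·,b) → {S6,S8,S10} and {S1,S7}.
The partition is now stable with 5 blocks: {S0,S11} | {S6,S8,S10} | {S5,S9,S12} | {S2,S4} | {S1,S7}.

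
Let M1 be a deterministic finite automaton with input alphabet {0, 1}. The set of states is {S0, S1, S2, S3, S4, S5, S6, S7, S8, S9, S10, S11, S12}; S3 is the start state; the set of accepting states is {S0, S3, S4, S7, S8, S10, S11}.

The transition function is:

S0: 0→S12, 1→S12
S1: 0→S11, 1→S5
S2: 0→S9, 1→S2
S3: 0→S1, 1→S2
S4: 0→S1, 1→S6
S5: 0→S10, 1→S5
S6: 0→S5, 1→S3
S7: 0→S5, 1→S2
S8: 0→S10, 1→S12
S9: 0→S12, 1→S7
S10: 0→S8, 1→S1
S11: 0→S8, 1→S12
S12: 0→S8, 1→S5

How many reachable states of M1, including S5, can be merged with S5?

3

First remove the unreachable states {S0,S4,S6}; 10 states remain.
P0 = {S3,S7,S8,S10,S11} | {S1,S2,S5,S9,S12}.
On input 0, block {S3,S7,S8,S10,S11} splits into {S8,S10,S11} and {S3,S7}.
Split {S1,S2,S5,S9,S12} by δ(·,0) → {S1,S5,S12} and {S2,S9}.
Refine {S2,S9} on symbol 0: members go to different blocks, giving {S2} and {S9}.
Stable partition: {S8,S10,S11} | {S1,S5,S12} | {S3,S7} | {S2} | {S9} — 5 equivalence classes.
The equivalence class containing S5 is {S1,S5,S12}, of size 3.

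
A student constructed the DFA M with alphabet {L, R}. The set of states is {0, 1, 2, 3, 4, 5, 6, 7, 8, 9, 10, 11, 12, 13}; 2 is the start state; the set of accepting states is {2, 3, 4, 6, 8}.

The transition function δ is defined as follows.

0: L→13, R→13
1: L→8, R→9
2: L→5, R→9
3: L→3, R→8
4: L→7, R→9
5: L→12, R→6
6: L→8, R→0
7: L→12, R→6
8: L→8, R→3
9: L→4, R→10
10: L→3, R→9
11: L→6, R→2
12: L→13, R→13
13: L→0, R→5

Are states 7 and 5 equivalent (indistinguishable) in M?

States {1,11} cannot be reached from the start state, so discard them.
Start with accepting vs non-accepting: {2,3,4,6,8} | {0,5,7,9,10,12,13}.
Split {2,3,4,6,8} by δ(·,L) → {3,6,8} and {2,4}.
Refine {3,6,8} on symbol R: members go to different blocks, giving {3,8} and {6}.
On input L, block {0,5,7,9,10,12,13} splits into {0,5,7,12,13} and {9} and {10}.
Refine {0,5,7,12,13} on symbol R: members go to different blocks, giving {0,12,13} and {5,7}.
Refine {0,12,13} on symbol R: members go to different blocks, giving {0,12} and {13}.
The partition is now stable with 8 blocks: {3,8} | {0,12} | {2,4} | {6} | {9} | {10} | {5,7} | {13}.
7 and 5 lie in the same block of the stable partition, so they are equivalent — no string distinguishes them.

Yes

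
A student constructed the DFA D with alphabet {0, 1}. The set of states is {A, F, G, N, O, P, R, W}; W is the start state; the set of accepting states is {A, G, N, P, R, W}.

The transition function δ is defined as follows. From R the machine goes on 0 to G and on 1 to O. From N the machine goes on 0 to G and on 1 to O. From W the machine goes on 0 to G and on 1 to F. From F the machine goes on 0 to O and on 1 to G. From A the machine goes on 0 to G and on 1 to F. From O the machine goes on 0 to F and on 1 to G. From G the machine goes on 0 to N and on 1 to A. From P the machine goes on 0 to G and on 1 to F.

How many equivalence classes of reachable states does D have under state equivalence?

States {P,R} cannot be reached from the start state, so discard them.
Initial partition by acceptance: {A,G,N,W} | {F,O}.
On input 1, block {A,G,N,W} splits into {A,N,W} and {G}.
No further refinement is possible. Final partition (3 blocks): {A,N,W} | {F,O} | {G}.

3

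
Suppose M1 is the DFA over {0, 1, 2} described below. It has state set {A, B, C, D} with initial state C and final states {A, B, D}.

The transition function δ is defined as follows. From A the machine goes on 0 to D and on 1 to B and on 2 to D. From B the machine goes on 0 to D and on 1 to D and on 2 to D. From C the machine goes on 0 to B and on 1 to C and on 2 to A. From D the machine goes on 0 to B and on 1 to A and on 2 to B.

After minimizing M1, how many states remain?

All states are reachable from the start state.
Start with accepting vs non-accepting: {A,B,D} | {C}.
Stable partition: {A,B,D} | {C} — 2 equivalence classes.

2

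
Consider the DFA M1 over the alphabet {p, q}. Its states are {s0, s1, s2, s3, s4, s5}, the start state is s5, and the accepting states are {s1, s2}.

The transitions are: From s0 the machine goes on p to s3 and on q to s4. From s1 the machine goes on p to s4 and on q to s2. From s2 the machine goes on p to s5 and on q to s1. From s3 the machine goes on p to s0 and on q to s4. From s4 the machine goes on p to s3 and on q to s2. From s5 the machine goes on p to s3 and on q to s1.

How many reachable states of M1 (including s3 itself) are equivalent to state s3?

Every state is reachable, so we keep all 6.
Initial partition by acceptance: {s1,s2} | {s0,s3,s4,s5}.
Split {s0,s3,s4,s5} by δ(·,q) → {s0,s3} and {s4,s5}.
Stable partition: {s1,s2} | {s0,s3} | {s4,s5} — 3 equivalence classes.
The equivalence class containing s3 is {s0,s3}, of size 2.

2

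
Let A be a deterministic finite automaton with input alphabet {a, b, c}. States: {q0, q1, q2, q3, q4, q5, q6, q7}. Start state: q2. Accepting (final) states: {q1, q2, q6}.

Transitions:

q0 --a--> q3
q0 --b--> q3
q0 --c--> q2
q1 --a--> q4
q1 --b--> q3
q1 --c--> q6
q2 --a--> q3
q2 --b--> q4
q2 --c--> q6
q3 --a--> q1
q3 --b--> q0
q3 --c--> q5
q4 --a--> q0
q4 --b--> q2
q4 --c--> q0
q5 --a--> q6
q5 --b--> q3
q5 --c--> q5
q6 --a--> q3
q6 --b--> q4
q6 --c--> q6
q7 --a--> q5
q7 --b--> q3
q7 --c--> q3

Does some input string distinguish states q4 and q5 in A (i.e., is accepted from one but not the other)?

States {q7} cannot be reached from the start state, so discard them.
Start with accepting vs non-accepting: {q1,q2,q6} | {q0,q3,q4,q5}.
On input a, block {q0,q3,q4,q5} splits into {q0,q4} and {q3,q5}.
Split {q1,q2,q6} by δ(·,a) → {q2,q6} and {q1}.
On input a, block {q0,q4} splits into {q0} and {q4}.
Split {q3,q5} by δ(·,a) → {q3} and {q5}.
Stable partition: {q2,q6} | {q0} | {q3} | {q1} | {q4} | {q5} — 6 equivalence classes.
q4 and q5 end up in different blocks, so they are distinguishable. For instance, the string 'a' is accepted from only q5.

Yes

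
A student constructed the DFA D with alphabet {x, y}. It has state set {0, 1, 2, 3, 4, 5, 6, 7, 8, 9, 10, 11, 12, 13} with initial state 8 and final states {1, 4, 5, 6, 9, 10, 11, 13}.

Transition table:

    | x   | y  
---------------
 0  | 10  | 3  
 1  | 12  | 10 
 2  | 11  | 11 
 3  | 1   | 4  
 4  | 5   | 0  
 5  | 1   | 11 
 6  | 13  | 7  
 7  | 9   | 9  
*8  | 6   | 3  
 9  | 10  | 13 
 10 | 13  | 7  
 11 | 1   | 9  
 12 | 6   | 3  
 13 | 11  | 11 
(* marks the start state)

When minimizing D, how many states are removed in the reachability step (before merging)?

No path from 8 leads to 2; the other 13 states are all reachable.

1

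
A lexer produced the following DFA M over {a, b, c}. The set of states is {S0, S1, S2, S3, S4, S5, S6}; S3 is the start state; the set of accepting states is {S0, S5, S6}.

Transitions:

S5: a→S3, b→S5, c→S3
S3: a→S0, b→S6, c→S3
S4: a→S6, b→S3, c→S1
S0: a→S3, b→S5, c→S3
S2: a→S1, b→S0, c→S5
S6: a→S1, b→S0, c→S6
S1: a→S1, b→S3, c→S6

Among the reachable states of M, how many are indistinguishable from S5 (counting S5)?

2

States {S2,S4} cannot be reached from the start state, so discard them.
P0 = {S0,S5,S6} | {S1,S3}.
On input c, block {S0,S5,S6} splits into {S0,S5} and {S6}.
Split {S1,S3} by δ(·,a) → {S1} and {S3}.
No further refinement is possible. Final partition (4 blocks): {S0,S5} | {S1} | {S6} | {S3}.
The equivalence class containing S5 is {S0,S5}, of size 2.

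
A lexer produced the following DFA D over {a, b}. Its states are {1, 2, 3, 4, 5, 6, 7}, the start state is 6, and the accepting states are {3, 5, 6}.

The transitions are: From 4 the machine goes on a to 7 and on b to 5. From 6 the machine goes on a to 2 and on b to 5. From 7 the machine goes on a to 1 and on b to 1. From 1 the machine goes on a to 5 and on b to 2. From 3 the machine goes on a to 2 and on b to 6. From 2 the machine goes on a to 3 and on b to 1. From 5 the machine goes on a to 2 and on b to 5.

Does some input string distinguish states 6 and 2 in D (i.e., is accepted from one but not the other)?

Yes

States {4,7} cannot be reached from the start state, so discard them.
Start with accepting vs non-accepting: {3,5,6} | {1,2}.
No further refinement is possible. Final partition (2 blocks): {3,5,6} | {1,2}.
6 and 2 end up in different blocks, so they are distinguishable. For instance, the string 'ε' is accepted from only 6.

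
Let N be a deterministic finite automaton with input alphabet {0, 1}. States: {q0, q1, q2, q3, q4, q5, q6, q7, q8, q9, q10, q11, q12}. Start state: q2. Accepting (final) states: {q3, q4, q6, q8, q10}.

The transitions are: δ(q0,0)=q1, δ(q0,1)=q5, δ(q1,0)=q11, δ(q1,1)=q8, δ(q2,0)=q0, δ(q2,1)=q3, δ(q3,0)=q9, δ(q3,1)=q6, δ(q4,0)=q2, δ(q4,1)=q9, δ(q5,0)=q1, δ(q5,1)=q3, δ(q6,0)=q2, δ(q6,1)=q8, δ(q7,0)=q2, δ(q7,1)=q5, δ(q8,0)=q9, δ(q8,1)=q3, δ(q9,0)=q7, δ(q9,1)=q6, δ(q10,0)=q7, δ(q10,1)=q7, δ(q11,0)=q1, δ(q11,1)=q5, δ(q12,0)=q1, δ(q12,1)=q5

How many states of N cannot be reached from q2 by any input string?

3

BFS from q2 reaches {q0, q1, q2, q3, q5, q6, q7, q8, q9, q11}; the 3 state(s) q4, q10, q12 are never visited.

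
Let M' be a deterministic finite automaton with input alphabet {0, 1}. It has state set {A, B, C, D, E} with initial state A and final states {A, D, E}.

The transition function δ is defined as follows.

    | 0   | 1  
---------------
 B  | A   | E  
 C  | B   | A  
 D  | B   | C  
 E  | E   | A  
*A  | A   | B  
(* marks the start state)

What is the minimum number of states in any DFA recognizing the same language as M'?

First remove the unreachable states {C,D}; 3 states remain.
P0 = {A,E} | {B}.
Split {A,E} by δ(·,1) → {A} and {E}.
The partition is now stable with 3 blocks: {A} | {B} | {E}.

3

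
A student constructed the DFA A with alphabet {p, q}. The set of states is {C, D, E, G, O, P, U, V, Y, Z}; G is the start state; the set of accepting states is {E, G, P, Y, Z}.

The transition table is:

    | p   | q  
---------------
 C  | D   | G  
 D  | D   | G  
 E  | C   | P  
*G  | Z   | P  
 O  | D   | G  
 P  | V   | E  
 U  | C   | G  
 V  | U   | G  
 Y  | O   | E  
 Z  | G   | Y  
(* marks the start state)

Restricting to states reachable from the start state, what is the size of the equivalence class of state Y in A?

Every state is reachable, so we keep all 10.
P0 = {E,G,P,Y,Z} | {C,D,O,U,V}.
On input p, block {E,G,P,Y,Z} splits into {E,P,Y} and {G,Z}.
No further refinement is possible. Final partition (3 blocks): {E,P,Y} | {C,D,O,U,V} | {G,Z}.
State Y belongs to the block {E,P,Y}, which has 3 states.

3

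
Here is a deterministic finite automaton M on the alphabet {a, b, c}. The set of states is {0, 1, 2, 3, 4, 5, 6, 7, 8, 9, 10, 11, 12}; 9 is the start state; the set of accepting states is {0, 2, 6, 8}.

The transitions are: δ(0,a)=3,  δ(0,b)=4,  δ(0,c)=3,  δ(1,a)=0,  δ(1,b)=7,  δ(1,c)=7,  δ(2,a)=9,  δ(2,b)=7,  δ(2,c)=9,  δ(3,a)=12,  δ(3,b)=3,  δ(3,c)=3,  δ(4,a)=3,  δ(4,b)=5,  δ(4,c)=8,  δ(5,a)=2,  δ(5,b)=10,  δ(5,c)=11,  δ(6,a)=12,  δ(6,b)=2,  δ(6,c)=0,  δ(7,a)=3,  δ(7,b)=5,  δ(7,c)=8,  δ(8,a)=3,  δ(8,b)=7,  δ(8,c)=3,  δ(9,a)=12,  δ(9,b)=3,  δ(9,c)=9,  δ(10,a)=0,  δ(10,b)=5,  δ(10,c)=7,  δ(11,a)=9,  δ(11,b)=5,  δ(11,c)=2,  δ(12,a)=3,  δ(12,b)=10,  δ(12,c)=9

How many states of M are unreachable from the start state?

2

No path from 9 leads to 1, 6; the other 11 states are all reachable.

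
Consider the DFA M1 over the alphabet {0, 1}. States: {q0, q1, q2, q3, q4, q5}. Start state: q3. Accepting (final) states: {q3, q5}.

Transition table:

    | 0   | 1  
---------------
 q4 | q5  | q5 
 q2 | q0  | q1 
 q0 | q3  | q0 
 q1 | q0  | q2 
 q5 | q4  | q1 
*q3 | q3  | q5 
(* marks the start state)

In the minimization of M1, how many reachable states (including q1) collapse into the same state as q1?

P0 = {q3,q5} | {q0,q1,q2,q4}.
Split {q3,q5} by δ(·,0) → {q3} and {q5}.
Split {q0,q1,q2,q4} by δ(·,0) → {q1,q2} and {q0} and {q4}.
The partition is now stable with 5 blocks: {q3} | {q1,q2} | {q5} | {q0} | {q4}.
The equivalence class containing q1 is {q1,q2}, of size 2.

2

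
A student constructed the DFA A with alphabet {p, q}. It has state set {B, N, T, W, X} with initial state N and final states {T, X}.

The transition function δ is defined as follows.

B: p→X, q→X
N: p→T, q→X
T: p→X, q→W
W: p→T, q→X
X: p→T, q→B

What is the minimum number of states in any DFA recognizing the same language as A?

Initial partition by acceptance: {T,X} | {B,N,W}.
Stable partition: {T,X} | {B,N,W} — 2 equivalence classes.

2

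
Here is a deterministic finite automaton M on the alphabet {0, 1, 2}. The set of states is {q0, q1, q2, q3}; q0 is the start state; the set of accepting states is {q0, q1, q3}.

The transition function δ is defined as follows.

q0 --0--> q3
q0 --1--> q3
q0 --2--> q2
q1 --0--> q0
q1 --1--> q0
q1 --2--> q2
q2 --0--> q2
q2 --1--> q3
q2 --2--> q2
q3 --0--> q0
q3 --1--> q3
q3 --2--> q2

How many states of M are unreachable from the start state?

No path from q0 leads to q1; the other 3 states are all reachable.

1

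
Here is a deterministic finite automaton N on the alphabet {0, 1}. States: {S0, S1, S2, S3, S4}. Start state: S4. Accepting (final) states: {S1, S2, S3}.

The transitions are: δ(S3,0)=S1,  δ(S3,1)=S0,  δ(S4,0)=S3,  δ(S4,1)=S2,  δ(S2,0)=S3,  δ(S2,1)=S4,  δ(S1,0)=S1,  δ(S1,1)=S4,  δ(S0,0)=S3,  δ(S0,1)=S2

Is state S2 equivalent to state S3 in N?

Initial partition by acceptance: {S1,S2,S3} | {S0,S4}.
No further refinement is possible. Final partition (2 blocks): {S1,S2,S3} | {S0,S4}.
S2 and S3 lie in the same block of the stable partition, so they are equivalent — no string distinguishes them.

Yes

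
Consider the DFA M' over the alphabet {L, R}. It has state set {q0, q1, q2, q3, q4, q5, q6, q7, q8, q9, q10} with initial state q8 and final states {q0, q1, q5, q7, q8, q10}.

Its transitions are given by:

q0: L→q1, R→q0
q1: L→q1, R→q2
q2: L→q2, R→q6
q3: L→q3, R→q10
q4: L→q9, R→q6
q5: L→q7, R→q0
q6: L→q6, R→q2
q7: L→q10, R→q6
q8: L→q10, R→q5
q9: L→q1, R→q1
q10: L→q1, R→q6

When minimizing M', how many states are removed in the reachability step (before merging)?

3

Starting at q8 and following transitions, the reachable set is {q0, q1, q2, q5, q6, q7, q8, q10}. That leaves q3, q4, q9 unreachable — 3 in total.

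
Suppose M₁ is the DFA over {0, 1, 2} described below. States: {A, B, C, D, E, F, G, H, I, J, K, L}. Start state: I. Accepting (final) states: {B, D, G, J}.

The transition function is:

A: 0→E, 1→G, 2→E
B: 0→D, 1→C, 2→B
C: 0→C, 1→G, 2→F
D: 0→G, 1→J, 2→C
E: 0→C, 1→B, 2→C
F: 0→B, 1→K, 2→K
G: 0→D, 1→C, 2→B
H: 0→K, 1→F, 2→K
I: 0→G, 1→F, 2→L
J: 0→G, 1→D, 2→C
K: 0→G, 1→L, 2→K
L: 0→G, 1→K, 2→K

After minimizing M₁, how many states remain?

First remove the unreachable states {A,E,H}; 9 states remain.
Initial partition by acceptance: {B,D,G,J} | {C,F,I,K,L}.
Refine {B,D,G,J} on symbol 1: members go to different blocks, giving {B,G} and {D,J}.
On input 0, block {C,F,I,K,L} splits into {F,I,K,L} and {C}.
The partition is now stable with 4 blocks: {B,G} | {F,I,K,L} | {D,J} | {C}.

4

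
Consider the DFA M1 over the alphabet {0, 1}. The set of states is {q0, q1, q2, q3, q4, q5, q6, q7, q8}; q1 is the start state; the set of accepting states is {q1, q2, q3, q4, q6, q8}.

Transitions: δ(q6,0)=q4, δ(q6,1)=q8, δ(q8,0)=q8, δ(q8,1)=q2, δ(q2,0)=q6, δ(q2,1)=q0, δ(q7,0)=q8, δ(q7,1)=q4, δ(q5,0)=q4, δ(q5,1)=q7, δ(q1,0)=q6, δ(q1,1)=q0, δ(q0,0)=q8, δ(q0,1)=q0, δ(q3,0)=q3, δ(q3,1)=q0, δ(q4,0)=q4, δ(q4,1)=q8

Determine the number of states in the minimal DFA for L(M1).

First remove the unreachable states {q3,q5,q7}; 6 states remain.
P0 = {q1,q2,q4,q6,q8} | {q0}.
Split {q1,q2,q4,q6,q8} by δ(·,1) → {q4,q6,q8} and {q1,q2}.
Split {q4,q6,q8} by δ(·,1) → {q4,q6} and {q8}.
The partition is now stable with 4 blocks: {q4,q6} | {q0} | {q1,q2} | {q8}.

4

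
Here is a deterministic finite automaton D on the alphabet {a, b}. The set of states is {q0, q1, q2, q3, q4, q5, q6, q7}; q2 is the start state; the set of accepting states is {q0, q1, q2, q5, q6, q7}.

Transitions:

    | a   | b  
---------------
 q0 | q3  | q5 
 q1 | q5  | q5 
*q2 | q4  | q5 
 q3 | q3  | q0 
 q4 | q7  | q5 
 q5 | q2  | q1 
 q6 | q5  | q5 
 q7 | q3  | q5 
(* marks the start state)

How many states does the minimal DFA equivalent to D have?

States {q6} cannot be reached from the start state, so discard them.
Start with accepting vs non-accepting: {q0,q1,q2,q5,q7} | {q3,q4}.
On input a, block {q0,q1,q2,q5,q7} splits into {q0,q2,q7} and {q1,q5}.
Split {q3,q4} by δ(·,a) → {q3} and {q4}.
Split {q0,q2,q7} by δ(·,a) → {q0,q7} and {q2}.
Split {q1,q5} by δ(·,a) → {q1} and {q5}.
The partition is now stable with 6 blocks: {q0,q7} | {q3} | {q1} | {q4} | {q2} | {q5}.

6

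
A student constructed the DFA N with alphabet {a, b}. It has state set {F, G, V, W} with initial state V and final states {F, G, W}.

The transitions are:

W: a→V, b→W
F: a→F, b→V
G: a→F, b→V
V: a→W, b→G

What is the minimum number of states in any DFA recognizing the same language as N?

All states are reachable from the start state.
Initial partition by acceptance: {F,G,W} | {V}.
Refine {F,G,W} on symbol a: members go to different blocks, giving {F,G} and {W}.
The partition is now stable with 3 blocks: {F,G} | {V} | {W}.

3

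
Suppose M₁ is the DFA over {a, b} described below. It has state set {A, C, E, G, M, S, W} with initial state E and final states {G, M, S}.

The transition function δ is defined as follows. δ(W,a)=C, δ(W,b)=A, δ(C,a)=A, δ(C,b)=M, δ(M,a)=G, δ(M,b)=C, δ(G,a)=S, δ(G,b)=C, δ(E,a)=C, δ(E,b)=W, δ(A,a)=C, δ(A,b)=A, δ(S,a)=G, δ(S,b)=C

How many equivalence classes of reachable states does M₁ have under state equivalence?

3

Start with accepting vs non-accepting: {G,M,S} | {A,C,E,W}.
Split {A,C,E,W} by δ(·,b) → {A,E,W} and {C}.
No further refinement is possible. Final partition (3 blocks): {G,M,S} | {A,E,W} | {C}.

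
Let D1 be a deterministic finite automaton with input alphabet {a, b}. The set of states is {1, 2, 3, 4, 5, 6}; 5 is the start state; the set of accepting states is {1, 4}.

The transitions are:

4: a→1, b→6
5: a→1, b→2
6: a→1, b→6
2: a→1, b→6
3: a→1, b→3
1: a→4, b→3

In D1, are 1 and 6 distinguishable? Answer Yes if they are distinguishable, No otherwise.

Yes

Every state is reachable, so we keep all 6.
Initial partition by acceptance: {1,4} | {2,3,5,6}.
The partition is now stable with 2 blocks: {1,4} | {2,3,5,6}.
1 and 6 end up in different blocks, so they are distinguishable. For instance, the string 'ε' is accepted from only 1.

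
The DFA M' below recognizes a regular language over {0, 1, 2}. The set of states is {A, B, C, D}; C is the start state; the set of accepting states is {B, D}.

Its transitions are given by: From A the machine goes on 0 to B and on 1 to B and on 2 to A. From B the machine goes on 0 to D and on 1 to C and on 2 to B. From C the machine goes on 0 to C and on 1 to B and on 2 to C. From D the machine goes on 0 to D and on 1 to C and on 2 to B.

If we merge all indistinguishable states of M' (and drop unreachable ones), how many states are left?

2

Reachable states from the start: {B,C,D}. Unreachable: {A} — drop them.
Start with accepting vs non-accepting: {B,D} | {C}.
The partition is now stable with 2 blocks: {B,D} | {C}.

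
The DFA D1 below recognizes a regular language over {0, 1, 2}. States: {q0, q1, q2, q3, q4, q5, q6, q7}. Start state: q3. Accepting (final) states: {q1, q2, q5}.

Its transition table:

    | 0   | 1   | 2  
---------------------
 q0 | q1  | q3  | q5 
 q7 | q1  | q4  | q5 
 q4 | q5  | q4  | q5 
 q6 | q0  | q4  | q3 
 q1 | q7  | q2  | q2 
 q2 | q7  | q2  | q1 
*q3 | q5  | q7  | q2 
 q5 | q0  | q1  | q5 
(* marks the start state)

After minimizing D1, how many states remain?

Reachable states from the start: {q0,q1,q2,q3,q4,q5,q7}. Unreachable: {q6} — drop them.
P0 = {q1,q2,q5} | {q0,q3,q4,q7}.
The partition is now stable with 2 blocks: {q1,q2,q5} | {q0,q3,q4,q7}.

2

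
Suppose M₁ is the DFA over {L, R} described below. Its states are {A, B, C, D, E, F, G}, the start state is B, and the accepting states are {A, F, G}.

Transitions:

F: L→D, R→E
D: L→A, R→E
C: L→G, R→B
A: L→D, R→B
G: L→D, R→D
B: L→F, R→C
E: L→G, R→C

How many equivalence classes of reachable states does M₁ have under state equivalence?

Start with accepting vs non-accepting: {A,F,G} | {B,C,D,E}.
No further refinement is possible. Final partition (2 blocks): {A,F,G} | {B,C,D,E}.

2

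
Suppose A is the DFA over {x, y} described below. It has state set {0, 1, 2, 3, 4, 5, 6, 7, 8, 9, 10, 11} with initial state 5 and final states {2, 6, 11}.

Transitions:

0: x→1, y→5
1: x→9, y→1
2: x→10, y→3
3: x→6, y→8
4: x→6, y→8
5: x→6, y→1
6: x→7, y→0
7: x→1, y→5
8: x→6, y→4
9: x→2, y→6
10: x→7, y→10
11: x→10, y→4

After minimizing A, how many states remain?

8

States {11} cannot be reached from the start state, so discard them.
Initial partition by acceptance: {2,6} | {0,1,3,4,5,7,8,9,10}.
Split {0,1,3,4,5,7,8,9,10} by δ(·,x) → {3,4,5,8,9} and {0,1,7,10}.
Split {2,6} by δ(·,y) → {2} and {6}.
On input x, block {3,4,5,8,9} splits into {3,4,5,8} and {9}.
Split {3,4,5,8} by δ(·,y) → {3,4,8} and {5}.
On input x, block {0,1,7,10} splits into {0,7,10} and {1}.
Split {0,7,10} by δ(·,x) → {0,7} and {10}.
Stable partition: {2} | {3,4,8} | {0,7} | {6} | {9} | {5} | {1} | {10} — 8 equivalence classes.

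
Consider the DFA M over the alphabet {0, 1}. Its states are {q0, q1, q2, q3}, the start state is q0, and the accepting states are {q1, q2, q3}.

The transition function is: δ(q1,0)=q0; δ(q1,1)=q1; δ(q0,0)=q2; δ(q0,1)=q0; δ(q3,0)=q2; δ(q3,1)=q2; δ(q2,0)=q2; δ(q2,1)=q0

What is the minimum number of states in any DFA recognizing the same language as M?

States {q1,q3} cannot be reached from the start state, so discard them.
Start with accepting vs non-accepting: {q2} | {q0}.
Stable partition: {q2} | {q0} — 2 equivalence classes.

2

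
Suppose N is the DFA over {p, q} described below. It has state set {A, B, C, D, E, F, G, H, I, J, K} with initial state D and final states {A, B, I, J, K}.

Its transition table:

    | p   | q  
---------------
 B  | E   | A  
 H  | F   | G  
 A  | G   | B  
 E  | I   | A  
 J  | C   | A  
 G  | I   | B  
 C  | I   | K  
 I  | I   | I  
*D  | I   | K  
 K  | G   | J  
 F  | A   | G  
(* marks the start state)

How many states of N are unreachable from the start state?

BFS from D reaches {A, B, C, D, E, G, I, J, K}; the 2 state(s) F, H are never visited.

2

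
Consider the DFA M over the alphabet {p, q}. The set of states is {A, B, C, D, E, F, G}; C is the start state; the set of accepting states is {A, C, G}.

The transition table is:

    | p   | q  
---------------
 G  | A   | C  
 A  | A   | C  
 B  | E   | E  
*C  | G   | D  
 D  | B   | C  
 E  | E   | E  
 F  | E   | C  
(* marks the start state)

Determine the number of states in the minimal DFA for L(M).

4

States {F} cannot be reached from the start state, so discard them.
Initial partition by acceptance: {A,C,G} | {B,D,E}.
Refine {A,C,G} on symbol q: members go to different blocks, giving {A,G} and {C}.
Split {B,D,E} by δ(·,q) → {B,E} and {D}.
No further refinement is possible. Final partition (4 blocks): {A,G} | {B,E} | {C} | {D}.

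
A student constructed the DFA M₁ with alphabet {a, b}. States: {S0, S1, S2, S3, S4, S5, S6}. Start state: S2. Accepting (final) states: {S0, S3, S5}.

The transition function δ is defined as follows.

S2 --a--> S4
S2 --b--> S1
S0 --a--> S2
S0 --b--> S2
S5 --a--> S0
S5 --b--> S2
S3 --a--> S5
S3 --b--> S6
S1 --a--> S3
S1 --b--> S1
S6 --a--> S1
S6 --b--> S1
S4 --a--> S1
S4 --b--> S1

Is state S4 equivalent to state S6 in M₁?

Yes

P0 = {S0,S3,S5} | {S1,S2,S4,S6}.
Refine {S0,S3,S5} on symbol a: members go to different blocks, giving {S3,S5} and {S0}.
On input a, block {S3,S5} splits into {S3} and {S5}.
On input a, block {S1,S2,S4,S6} splits into {S2,S4,S6} and {S1}.
Refine {S2,S4,S6} on symbol a: members go to different blocks, giving {S4,S6} and {S2}.
The partition is now stable with 6 blocks: {S3} | {S4,S6} | {S0} | {S5} | {S1} | {S2}.
S4 and S6 lie in the same block of the stable partition, so they are equivalent — no string distinguishes them.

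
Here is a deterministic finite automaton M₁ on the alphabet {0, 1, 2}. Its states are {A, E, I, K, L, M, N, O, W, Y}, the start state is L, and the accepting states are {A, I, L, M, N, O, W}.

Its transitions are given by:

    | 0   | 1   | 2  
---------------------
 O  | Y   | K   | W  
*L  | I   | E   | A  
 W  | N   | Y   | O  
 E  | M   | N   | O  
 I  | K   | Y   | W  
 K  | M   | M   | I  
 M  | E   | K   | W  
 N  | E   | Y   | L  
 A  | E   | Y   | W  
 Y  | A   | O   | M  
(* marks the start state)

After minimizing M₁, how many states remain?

All states are reachable from the start state.
Initial partition by acceptance: {A,I,L,M,N,O,W} | {E,K,Y}.
On input 0, block {A,I,L,M,N,O,W} splits into {A,I,M,N,O} and {L,W}.
No further refinement is possible. Final partition (3 blocks): {A,I,M,N,O} | {E,K,Y} | {L,W}.

3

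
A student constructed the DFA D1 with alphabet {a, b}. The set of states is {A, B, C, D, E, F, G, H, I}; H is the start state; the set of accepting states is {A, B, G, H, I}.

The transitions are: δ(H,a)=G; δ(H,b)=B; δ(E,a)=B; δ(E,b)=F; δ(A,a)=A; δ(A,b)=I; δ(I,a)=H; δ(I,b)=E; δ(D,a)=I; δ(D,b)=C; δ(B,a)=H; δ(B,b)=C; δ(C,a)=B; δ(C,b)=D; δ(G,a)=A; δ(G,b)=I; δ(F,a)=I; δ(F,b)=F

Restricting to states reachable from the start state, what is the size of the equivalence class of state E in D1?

Every state is reachable, so we keep all 9.
Initial partition by acceptance: {A,B,G,H,I} | {C,D,E,F}.
Split {A,B,G,H,I} by δ(·,b) → {A,G,H} and {B,I}.
Stable partition: {A,G,H} | {C,D,E,F} | {B,I} — 3 equivalence classes.
State E belongs to the block {C,D,E,F}, which has 4 states.

4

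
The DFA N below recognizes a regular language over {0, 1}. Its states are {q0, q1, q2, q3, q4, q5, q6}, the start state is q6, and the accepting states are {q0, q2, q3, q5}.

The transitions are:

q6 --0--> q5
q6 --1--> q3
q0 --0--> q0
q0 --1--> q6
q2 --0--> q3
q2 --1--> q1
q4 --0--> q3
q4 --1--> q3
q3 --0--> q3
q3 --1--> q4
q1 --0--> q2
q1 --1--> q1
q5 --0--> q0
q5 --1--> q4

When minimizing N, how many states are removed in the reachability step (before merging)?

BFS from q6 reaches {q0, q3, q4, q5, q6}; the 2 state(s) q1, q2 are never visited.

2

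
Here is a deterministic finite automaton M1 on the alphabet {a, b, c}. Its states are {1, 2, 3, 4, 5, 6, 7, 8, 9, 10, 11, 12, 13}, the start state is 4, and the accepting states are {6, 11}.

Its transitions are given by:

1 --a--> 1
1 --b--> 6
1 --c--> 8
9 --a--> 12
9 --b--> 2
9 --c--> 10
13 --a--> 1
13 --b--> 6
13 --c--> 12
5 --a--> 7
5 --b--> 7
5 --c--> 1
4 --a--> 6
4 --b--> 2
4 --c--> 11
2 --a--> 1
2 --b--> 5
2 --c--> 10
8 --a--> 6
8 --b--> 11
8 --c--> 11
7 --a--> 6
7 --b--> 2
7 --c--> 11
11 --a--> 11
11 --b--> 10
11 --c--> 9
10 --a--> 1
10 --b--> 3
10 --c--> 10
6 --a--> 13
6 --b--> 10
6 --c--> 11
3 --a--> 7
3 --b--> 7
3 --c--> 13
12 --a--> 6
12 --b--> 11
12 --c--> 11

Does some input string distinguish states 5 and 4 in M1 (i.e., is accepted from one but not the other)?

All states are reachable from the start state.
Start with accepting vs non-accepting: {6,11} | {1,2,3,4,5,7,8,9,10,12,13}.
Refine {6,11} on symbol a: members go to different blocks, giving {6} and {11}.
On input a, block {1,2,3,4,5,7,8,9,10,12,13} splits into {1,2,3,5,9,10,13} and {4,7,8,12}.
On input a, block {1,2,3,5,9,10,13} splits into {1,2,10,13} and {3,5,9}.
Refine {1,2,10,13} on symbol b: members go to different blocks, giving {1,13} and {2,10}.
Split {4,7,8,12} by δ(·,b) → {4,7} and {8,12}.
On input a, block {3,5,9} splits into {3,5} and {9}.
Stable partition: {6} | {1,13} | {11} | {4,7} | {3,5} | {2,10} | {8,12} | {9} — 8 equivalence classes.
5 and 4 end up in different blocks, so they are distinguishable. For instance, the string 'a' is accepted from only 4.

Yes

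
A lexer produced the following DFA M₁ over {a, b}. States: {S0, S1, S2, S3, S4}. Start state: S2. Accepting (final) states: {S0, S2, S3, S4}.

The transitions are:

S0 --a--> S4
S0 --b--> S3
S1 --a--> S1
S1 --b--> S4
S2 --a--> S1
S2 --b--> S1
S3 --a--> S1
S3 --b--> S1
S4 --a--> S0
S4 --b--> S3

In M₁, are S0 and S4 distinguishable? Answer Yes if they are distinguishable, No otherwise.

No

Start with accepting vs non-accepting: {S0,S2,S3,S4} | {S1}.
Split {S0,S2,S3,S4} by δ(·,a) → {S0,S4} and {S2,S3}.
Stable partition: {S0,S4} | {S1} | {S2,S3} — 3 equivalence classes.
S0 and S4 lie in the same block of the stable partition, so they are equivalent — no string distinguishes them.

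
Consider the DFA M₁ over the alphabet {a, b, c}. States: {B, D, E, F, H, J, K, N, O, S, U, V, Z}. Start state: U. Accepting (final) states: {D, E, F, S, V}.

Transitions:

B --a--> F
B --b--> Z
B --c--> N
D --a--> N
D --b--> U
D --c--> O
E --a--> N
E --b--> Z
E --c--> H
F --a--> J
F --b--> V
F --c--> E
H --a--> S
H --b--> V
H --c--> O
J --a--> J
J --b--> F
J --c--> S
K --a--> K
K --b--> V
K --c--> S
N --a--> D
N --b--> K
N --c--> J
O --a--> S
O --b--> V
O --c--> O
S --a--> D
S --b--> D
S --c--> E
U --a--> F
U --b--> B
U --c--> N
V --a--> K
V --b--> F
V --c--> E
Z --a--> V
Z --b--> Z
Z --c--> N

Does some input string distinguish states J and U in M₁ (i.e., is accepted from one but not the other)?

Yes

All states are reachable from the start state.
P0 = {D,E,F,S,V} | {B,H,J,K,N,O,U,Z}.
On input a, block {D,E,F,S,V} splits into {D,E,F,V} and {S}.
Refine {D,E,F,V} on symbol b: members go to different blocks, giving {F,V} and {D,E}.
Refine {B,H,J,K,N,O,U,Z} on symbol a: members go to different blocks, giving {B,U,Z} and {J,K} and {H,O} and {N}.
The partition is now stable with 7 blocks: {F,V} | {B,U,Z} | {S} | {D,E} | {J,K} | {H,O} | {N}.
J and U end up in different blocks, so they are distinguishable. For instance, the string 'a' is accepted from only U.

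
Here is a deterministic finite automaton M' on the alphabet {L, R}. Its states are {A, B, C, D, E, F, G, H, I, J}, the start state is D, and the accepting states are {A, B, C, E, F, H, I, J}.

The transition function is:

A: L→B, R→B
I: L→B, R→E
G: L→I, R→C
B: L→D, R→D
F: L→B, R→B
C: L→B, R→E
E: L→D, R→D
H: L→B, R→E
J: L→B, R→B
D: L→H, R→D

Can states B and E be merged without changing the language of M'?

Yes

Reachable states from the start: {B,D,E,H}. Unreachable: {A,C,F,G,I,J} — drop them.
Start with accepting vs non-accepting: {B,E,H} | {D}.
On input L, block {B,E,H} splits into {B,E} and {H}.
Stable partition: {B,E} | {D} | {H} — 3 equivalence classes.
B and E lie in the same block of the stable partition, so they are equivalent — no string distinguishes them.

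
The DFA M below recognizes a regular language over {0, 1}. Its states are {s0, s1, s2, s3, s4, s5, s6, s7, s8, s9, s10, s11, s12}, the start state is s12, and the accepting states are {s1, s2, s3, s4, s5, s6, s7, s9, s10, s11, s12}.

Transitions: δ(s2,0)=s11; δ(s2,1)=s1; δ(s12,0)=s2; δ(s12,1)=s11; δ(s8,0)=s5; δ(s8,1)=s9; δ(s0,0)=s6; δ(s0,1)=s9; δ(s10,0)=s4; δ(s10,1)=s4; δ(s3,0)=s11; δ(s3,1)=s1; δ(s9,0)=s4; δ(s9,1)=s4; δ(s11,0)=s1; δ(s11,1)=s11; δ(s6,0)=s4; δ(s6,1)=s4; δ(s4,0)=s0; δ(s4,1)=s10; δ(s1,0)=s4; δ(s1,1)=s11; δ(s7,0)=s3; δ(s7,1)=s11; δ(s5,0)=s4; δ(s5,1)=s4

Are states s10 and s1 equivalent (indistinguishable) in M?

No

States {s3,s5,s7,s8} cannot be reached from the start state, so discard them.
Initial partition by acceptance: {s1,s2,s4,s6,s9,s10,s11,s12} | {s0}.
On input 0, block {s1,s2,s4,s6,s9,s10,s11,s12} splits into {s1,s2,s6,s9,s10,s11,s12} and {s4}.
On input 0, block {s1,s2,s6,s9,s10,s11,s12} splits into {s1,s6,s9,s10} and {s2,s11,s12}.
Split {s1,s6,s9,s10} by δ(·,1) → {s6,s9,s10} and {s1}.
Refine {s2,s11,s12} on symbol 0: members go to different blocks, giving {s2,s12} and {s11}.
On input 0, block {s2,s12} splits into {s2} and {s12}.
No further refinement is possible. Final partition (7 blocks): {s6,s9,s10} | {s0} | {s4} | {s2} | {s1} | {s11} | {s12}.
s10 and s1 end up in different blocks, so they are distinguishable. For instance, the string '10' is accepted from only s1.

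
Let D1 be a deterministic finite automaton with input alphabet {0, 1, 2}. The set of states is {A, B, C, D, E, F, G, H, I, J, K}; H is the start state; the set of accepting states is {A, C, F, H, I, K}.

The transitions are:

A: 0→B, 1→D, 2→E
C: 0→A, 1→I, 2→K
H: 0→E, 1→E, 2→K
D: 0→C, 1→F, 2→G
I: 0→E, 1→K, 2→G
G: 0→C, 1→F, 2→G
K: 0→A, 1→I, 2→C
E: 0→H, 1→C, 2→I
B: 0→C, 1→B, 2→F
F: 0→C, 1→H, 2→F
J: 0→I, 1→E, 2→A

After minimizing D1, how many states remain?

8

Reachable states from the start: {A,B,C,D,E,F,G,H,I,K}. Unreachable: {J} — drop them.
P0 = {A,C,F,H,I,K} | {B,D,E,G}.
Split {A,C,F,H,I,K} by δ(·,0) → {A,H,I} and {C,F,K}.
Split {A,H,I} by δ(·,1) → {A,H} and {I}.
On input 2, block {A,H} splits into {A} and {H}.
Split {B,D,E,G} by δ(·,0) → {B,D,G} and {E}.
On input 1, block {B,D,G} splits into {D,G} and {B}.
Split {C,F,K} by δ(·,0) → {C,K} and {F}.
Stable partition: {A} | {D,G} | {C,K} | {I} | {H} | {E} | {B} | {F} — 8 equivalence classes.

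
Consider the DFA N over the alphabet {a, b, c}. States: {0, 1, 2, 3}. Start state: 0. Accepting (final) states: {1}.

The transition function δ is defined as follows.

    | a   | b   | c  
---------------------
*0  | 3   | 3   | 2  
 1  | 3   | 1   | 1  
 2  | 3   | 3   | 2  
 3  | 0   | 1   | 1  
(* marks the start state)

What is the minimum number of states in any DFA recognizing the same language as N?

3

All states are reachable from the start state.
P0 = {1} | {0,2,3}.
Split {0,2,3} by δ(·,b) → {0,2} and {3}.
Stable partition: {1} | {0,2} | {3} — 3 equivalence classes.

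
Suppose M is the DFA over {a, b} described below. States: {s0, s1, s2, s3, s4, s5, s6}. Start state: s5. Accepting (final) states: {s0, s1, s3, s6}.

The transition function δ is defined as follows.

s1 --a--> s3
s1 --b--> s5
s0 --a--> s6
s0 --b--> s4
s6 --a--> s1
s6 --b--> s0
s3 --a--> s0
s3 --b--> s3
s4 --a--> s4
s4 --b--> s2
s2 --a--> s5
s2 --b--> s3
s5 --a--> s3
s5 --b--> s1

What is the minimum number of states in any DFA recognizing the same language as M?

Every state is reachable, so we keep all 7.
Initial partition by acceptance: {s0,s1,s3,s6} | {s2,s4,s5}.
On input b, block {s0,s1,s3,s6} splits into {s0,s1} and {s3,s6}.
Split {s2,s4,s5} by δ(·,a) → {s2,s4} and {s5}.
On input b, block {s0,s1} splits into {s0} and {s1}.
Split {s2,s4} by δ(·,a) → {s2} and {s4}.
On input a, block {s3,s6} splits into {s3} and {s6}.
Stable partition: {s0} | {s2} | {s3} | {s5} | {s1} | {s4} | {s6} — 7 equivalence classes.

7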